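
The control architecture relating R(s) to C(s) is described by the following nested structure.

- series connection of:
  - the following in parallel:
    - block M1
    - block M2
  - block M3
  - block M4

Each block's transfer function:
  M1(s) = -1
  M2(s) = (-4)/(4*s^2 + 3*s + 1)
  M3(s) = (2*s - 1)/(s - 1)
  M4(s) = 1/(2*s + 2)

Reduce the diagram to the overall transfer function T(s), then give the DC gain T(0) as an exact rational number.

Answer: -5/2

Working:
1. sum the parallel branches M1, M2 gives (-4*s^2 - 3*s - 5)/(4*s^2 + 3*s + 1)
2. cascade (M1+M2), M3, M4 gives (-8*s^3 - 2*s^2 - 7*s + 5)/(8*s^4 + 6*s^3 - 6*s^2 - 6*s - 2)
The step-2 result is T(s). Setting s = 0: T(0) = 5/(-2) = -5/2.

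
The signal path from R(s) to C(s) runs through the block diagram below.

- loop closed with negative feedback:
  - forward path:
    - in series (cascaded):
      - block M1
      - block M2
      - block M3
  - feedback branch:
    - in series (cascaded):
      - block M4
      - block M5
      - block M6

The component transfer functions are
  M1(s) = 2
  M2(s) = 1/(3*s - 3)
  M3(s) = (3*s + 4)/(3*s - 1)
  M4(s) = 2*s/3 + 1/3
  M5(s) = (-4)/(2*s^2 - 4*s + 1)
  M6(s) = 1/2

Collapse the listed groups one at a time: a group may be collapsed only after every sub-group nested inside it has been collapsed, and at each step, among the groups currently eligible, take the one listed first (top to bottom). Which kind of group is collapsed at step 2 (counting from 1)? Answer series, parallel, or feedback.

(1) series reduction of M1, M2, M3
(2) combine M4, M5, M6 in series
(3) collapse the loop ((M1*M2*M3) forward, (M4*M5*M6) return)
Step 2: series.

Final answer: series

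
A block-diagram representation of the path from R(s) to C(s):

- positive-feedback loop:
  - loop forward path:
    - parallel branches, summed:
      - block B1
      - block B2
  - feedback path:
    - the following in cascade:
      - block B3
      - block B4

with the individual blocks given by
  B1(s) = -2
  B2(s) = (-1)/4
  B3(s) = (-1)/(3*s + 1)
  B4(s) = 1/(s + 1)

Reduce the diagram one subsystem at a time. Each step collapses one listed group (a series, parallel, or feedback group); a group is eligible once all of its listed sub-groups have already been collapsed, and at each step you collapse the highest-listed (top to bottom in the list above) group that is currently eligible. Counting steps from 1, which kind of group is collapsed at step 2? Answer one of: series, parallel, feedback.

Answer: series

Working:
(1) parallel reduction of B1, B2
(2) cascade B3, B4
(3) apply the feedback formula to (B1+B2), (B3*B4)
Step 2: series.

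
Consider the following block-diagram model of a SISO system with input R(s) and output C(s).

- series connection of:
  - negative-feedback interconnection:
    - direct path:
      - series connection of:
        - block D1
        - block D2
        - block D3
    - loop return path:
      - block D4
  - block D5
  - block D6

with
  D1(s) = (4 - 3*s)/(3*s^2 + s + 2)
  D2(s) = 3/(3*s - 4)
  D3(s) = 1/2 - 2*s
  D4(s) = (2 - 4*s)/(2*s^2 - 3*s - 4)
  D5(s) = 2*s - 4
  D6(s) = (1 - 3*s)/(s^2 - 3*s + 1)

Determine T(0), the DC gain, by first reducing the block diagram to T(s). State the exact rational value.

(1) cascade D1, D2, D3 = (12*s - 3)/(6*s^2 + 2*s + 4)
(2) close the feedback loop around (D1*D2*D3), D4 = (24*s^3 - 42*s^2 - 39*s + 12)/(12*s^4 - 14*s^3 - 70*s^2 + 16*s - 22)
(3) combine [(D1*D2*D3)/(1+(D1*D2*D3)*D4)], D5, D6 in series = (-72*s^5 + 294*s^4 - 225*s^3 - 225*s^2 + 162*s - 24)/(6*s^6 - 25*s^5 - 8*s^4 + 106*s^3 - 70*s^2 + 41*s - 11)
That last expression is T(s); at s = 0 only the constant terms survive, so T(0) = -24/(-11) = 24/11.

Therefore the answer is 24/11.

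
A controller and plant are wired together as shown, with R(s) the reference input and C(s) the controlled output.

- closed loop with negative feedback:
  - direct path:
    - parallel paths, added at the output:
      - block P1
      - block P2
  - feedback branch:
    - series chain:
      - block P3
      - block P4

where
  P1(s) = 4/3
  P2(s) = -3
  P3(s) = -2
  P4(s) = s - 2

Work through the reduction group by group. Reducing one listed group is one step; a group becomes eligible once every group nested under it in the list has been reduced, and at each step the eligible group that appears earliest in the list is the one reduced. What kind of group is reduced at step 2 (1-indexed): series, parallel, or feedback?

Step 1 - sum the parallel branches P1, P2
Step 2 - multiply P3, P4 (series)
Step 3 - reduce the feedback loop with forward (P1+P2) and return (P3*P4)
At step 2 the group reduced is series.

Final answer: series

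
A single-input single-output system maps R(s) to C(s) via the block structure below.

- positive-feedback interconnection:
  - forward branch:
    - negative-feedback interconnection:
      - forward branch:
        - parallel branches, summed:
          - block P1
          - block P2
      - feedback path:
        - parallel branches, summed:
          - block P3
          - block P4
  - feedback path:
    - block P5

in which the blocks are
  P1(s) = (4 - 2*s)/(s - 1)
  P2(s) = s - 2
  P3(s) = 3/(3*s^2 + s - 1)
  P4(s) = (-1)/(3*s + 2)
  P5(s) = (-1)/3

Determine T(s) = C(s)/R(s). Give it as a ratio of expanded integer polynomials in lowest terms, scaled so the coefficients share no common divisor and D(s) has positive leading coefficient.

First reduce the diagram to T(s).

Step 1: reduce the parallel group P1, P2: (s^2 - 5*s + 6)/(s - 1)
Step 2: combine P3, P4 in parallel: (-3*s^2 + 8*s + 7)/(9*s^3 + 9*s^2 - s - 2)
Step 3: feedback reduction of (P1+P2), (P3+P4): (9*s^5 - 36*s^4 + 8*s^3 + 57*s^2 + 4*s - 12)/(6*s^4 + 23*s^3 - 61*s^2 + 12*s + 44)
Step 4: apply the feedback formula to [(P1+P2)/(1+(P1+P2)*(P3+P4))], P5, giving the overall T(s)

Answer: (27*s^5 - 108*s^4 + 24*s^3 + 171*s^2 + 12*s - 36)/(9*s^5 - 18*s^4 + 77*s^3 - 126*s^2 + 40*s + 120)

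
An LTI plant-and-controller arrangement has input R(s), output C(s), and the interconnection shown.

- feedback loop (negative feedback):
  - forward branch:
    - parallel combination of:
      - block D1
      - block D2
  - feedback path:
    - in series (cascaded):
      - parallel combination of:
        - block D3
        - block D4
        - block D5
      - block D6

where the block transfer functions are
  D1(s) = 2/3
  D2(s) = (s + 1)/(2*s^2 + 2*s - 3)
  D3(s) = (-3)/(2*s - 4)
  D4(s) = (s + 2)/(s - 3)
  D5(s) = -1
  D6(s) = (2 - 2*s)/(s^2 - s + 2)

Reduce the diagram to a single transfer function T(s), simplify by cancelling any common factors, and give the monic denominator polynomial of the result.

Reducing step by step:

Step 1. combine D1, D2 in parallel, giving (4*s^2 + 7*s - 3)/(6*s^2 + 6*s - 9)
Step 2. sum the parallel branches D3, D4, D5, giving (7*s - 11)/(2*s^2 - 10*s + 12)
Step 3. reduce the series chain (D3+D4+D5), D6, giving (-7*s^2 + 18*s - 11)/(s^4 - 6*s^3 + 13*s^2 - 16*s + 12)
Step 4. feedback reduction of (D1+D2), ((D3+D4+D5)*D6), giving (4*s^6 - 17*s^5 + 7*s^4 + 45*s^3 - 103*s^2 + 132*s - 36)/(6*s^6 - 30*s^5 + 5*s^4 + 59*s^3 - 38*s^2 + 85*s - 75)
No further cancellation is possible in the step-4 result, so that is T(s). Its denominator becomes monic after dividing by the leading coefficient 6.

Answer: s^6 - 5*s^5 + 5*s^4/6 + 59*s^3/6 - 19*s^2/3 + 85*s/6 - 25/2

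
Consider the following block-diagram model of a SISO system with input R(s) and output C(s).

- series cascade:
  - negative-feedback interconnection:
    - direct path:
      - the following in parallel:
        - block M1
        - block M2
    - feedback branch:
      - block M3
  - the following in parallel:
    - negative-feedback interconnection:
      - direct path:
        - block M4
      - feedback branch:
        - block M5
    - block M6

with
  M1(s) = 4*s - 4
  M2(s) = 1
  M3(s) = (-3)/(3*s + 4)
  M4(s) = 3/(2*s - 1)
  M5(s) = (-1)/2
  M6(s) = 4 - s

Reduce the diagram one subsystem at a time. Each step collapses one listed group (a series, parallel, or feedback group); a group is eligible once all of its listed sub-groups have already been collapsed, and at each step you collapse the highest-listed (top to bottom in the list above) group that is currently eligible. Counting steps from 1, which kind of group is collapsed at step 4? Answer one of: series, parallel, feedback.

Answer: parallel

Working:
Step 1. combine M1, M2 in parallel
Step 2. collapse the loop ((M1+M2) forward, M3 return)
Step 3. apply the feedback formula to M4, M5
Step 4. add [M4/(1+M4*M5)], M6 (parallel)
Step 5. multiply [(M1+M2)/(1+(M1+M2)*M3)], ([M4/(1+M4*M5)]+M6) (series)
At step 4 the group reduced is parallel.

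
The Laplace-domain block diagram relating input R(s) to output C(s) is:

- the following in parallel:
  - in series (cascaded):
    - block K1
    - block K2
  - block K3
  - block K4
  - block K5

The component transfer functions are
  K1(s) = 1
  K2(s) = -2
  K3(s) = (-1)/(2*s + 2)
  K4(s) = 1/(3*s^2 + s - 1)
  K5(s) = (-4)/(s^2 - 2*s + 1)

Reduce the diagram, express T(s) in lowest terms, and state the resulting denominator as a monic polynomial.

Reducing step by step:

Step 1. reduce the series chain K1, K2, giving -2
Step 2. add (K1*K2), K3, K4, K5 (parallel), giving (-12*s^5 + 5*s^4 + 3*s^3 - 46*s^2 - 13*s + 15)/(6*s^5 - 4*s^4 - 10*s^3 + 6*s^2 + 4*s - 2)
No further cancellation is possible in the step-2 result, so that is T(s). Its denominator becomes monic after dividing by the leading coefficient 6.

Answer: s^5 - 2*s^4/3 - 5*s^3/3 + s^2 + 2*s/3 - 1/3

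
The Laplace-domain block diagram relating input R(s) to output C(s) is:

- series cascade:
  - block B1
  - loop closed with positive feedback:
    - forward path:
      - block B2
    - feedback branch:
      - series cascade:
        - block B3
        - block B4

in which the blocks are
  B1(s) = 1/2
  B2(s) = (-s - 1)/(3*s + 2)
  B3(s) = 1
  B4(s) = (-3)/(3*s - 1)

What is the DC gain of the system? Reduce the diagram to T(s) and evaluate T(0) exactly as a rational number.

Answer: -1/10

Working:
[1] multiply B3, B4 (series) -> (-3)/(3*s - 1)
[2] feedback reduction of B2, (B3*B4) -> (-3*s^2 - 2*s + 1)/(9*s^2 - 5)
[3] multiply B1, [B2/(1-B2*(B3*B4))] (series) -> (-3*s^2 - 2*s + 1)/(18*s^2 - 10)
DC gain: substitute s = 0 into T(s) from step 3: T(0) = 1/(-10) = -1/10.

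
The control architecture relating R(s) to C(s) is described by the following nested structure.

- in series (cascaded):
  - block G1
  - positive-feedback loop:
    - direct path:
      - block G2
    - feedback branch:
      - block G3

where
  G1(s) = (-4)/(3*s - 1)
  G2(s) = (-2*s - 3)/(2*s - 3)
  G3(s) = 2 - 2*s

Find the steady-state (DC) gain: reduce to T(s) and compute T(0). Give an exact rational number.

1. collapse the loop (G2 forward, G3 return) = (2*s + 3)/(4*s^2 - 3)
2. reduce the series chain G1, [G2/(1-G2*G3)] = (-8*s - 12)/(12*s^3 - 4*s^2 - 9*s + 3)
DC gain: substitute s = 0 into T(s) from step 2: T(0) = -12/3 = -4.

Therefore the answer is -4.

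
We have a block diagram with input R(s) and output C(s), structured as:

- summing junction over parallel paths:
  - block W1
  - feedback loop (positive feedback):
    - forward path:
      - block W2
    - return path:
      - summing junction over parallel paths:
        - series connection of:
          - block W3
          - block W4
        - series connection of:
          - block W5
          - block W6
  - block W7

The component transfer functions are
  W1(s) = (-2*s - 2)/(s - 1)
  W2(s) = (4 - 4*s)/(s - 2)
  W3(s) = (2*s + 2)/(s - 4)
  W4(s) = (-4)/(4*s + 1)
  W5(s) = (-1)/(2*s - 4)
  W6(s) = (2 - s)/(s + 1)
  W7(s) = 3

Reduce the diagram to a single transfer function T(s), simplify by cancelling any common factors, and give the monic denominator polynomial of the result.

(1) multiply W3, W4 (series); result (-8*s - 8)/(4*s^2 - 15*s - 4)
(2) reduce the series chain W5, W6; result 1/(2*s + 2)
(3) add (W3*W4), (W5*W6) (parallel); result (-12*s^2 - 47*s - 20)/(8*s^3 - 22*s^2 - 38*s - 8)
(4) apply the feedback formula to W2, ((W3*W4)+(W5*W6)); result (-16*s^4 + 60*s^3 + 32*s^2 - 60*s - 16)/(4*s^4 - 43*s^3 - 67*s^2 + 88*s + 48)
(5) add W1, [W2/(1-W2*((W3*W4)+(W5*W6)))], W7 (parallel); result (-12*s^5 + 13*s^4 + 120*s^3 + 331*s^2 - 348*s - 224)/(4*s^5 - 47*s^4 - 24*s^3 + 155*s^2 - 40*s - 48)
That last expression is T(s), already simplified. Scaling its denominator by 1/4 (the reciprocal of the leading coefficient) yields the monic denominator.

Answer: s^5 - 47*s^4/4 - 6*s^3 + 155*s^2/4 - 10*s - 12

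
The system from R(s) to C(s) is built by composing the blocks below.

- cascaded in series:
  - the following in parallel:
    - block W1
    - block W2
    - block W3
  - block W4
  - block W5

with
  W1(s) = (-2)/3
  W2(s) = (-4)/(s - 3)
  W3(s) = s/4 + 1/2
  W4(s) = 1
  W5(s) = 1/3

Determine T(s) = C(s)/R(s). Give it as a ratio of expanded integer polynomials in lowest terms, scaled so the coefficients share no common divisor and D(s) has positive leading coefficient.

Step 1. reduce the parallel group W1, W2, W3; result (3*s^2 - 11*s - 42)/(12*s - 36)
Step 2. cascade (W1+W2+W3), W4, W5 - this is the overall T(s), already in the required normalized form

Answer: (3*s^2 - 11*s - 42)/(36*s - 108)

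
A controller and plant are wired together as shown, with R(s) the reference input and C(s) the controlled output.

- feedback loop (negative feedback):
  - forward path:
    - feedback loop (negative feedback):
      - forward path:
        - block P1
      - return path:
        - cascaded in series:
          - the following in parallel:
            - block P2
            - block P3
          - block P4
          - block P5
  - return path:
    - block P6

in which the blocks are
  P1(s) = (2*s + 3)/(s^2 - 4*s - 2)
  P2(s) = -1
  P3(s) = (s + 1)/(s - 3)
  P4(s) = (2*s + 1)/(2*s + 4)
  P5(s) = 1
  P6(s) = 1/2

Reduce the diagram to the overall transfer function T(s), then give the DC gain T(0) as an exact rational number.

Step 1. reduce the parallel group P2, P3 gives 4/(s - 3)
Step 2. reduce the series chain (P2+P3), P4, P5 gives (4*s + 2)/(s^2 - s - 6)
Step 3. close the feedback loop around P1, ((P2+P3)*P4*P5) gives (2*s^3 + s^2 - 15*s - 18)/(s^4 - 5*s^3 + 4*s^2 + 42*s + 18)
Step 4. reduce the feedback loop with forward [P1/(1+P1*((P2+P3)*P4*P5))] and return P6 gives (4*s^3 + 2*s^2 - 30*s - 36)/(2*s^4 - 8*s^3 + 9*s^2 + 69*s + 18)
That last expression is T(s); at s = 0 only the constant terms survive, so T(0) = -36/18 = -2.

Therefore the answer is -2.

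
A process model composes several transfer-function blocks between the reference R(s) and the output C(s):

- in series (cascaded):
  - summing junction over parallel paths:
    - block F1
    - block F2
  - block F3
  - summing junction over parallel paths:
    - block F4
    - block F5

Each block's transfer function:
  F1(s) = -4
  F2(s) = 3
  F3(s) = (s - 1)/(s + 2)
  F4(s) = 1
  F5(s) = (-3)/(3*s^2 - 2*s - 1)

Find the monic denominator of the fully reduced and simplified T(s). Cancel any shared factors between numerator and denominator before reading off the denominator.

First reduce the diagram to T(s).

(1) combine F1, F2 in parallel gives -1
(2) sum the parallel branches F4, F5 gives (3*s^2 - 2*s - 4)/(3*s^2 - 2*s - 1)
(3) reduce the series chain (F1+F2), F3, (F4+F5) gives (-3*s^2 + 2*s + 4)/(3*s^2 + 7*s + 2)
No further cancellation is possible in the step-3 result, so that is T(s). Its denominator becomes monic after dividing by the leading coefficient 3.

Answer: s^2 + 7*s/3 + 2/3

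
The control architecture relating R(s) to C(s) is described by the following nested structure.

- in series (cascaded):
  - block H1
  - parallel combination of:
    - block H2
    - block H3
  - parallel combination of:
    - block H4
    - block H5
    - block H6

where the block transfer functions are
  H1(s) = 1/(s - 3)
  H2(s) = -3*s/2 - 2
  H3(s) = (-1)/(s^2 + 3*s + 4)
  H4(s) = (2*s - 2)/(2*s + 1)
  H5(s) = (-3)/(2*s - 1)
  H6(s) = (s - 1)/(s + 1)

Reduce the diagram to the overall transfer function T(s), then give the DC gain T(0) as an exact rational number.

The answer is 0.

Reasoning:
[1] parallel reduction of H2, H3 -> (-3*s^3 - 13*s^2 - 24*s - 18)/(2*s^2 + 6*s + 8)
[2] add H4, H5, H6 (parallel) -> (8*s^3 - 12*s^2 - 14*s)/(4*s^3 + 4*s^2 - s - 1)
[3] cascade H1, (H2+H3), (H4+H5+H6) -> (-12*s^6 - 34*s^5 + 3*s^4 + 163*s^3 + 276*s^2 + 126*s)/(4*s^6 + 4*s^5 - 21*s^4 - 69*s^3 - 43*s^2 + 17*s + 12)
The step-3 result is T(s). Setting s = 0: T(0) = 0/12 = 0.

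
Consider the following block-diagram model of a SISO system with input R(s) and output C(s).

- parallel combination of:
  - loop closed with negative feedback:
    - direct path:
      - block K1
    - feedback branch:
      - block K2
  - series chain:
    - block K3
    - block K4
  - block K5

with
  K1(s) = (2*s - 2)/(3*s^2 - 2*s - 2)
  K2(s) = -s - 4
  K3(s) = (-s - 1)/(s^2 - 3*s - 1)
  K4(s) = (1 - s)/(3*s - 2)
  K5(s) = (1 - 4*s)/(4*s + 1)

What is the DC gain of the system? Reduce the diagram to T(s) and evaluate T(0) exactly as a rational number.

[1] collapse the loop (K1 forward, K2 return) -> (2*s - 2)/(s^2 - 8*s + 6)
[2] reduce the series chain K3, K4 -> (s^2 - 1)/(3*s^3 - 11*s^2 + 3*s + 2)
[3] reduce the parallel group [K1/(1+K1*K2)], (K3*K4), K5 -> (-12*s^6 + 171*s^5 - 608*s^4 + 557*s^3 - 39*s^2 - 80*s + 2)/(12*s^6 - 137*s^5 + 401*s^4 - 243*s^3 - 80*s^2 + 50*s + 12)
Step 3 gives the overall T(s). Then T(0) = 2/12 = 1/6.

Therefore the answer is 1/6.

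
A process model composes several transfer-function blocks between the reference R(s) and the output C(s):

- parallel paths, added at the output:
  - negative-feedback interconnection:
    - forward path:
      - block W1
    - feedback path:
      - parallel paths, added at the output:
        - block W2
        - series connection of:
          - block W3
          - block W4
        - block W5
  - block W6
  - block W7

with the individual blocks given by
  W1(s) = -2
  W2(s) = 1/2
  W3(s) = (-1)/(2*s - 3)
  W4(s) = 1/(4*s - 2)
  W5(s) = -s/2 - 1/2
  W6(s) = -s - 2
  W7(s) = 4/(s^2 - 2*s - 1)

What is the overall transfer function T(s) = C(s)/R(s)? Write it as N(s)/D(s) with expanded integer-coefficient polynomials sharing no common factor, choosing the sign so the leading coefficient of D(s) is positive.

Reducing step by step:

[1] multiply W3, W4 (series) -> (-1)/(8*s^2 - 16*s + 6)
[2] sum the parallel branches W2, (W3*W4), W5 -> (-4*s^3 + 8*s^2 - 3*s - 1)/(8*s^2 - 16*s + 6)
[3] close the feedback loop around W1, (W2+(W3*W4)+W5) -> (-8*s^2 + 16*s - 6)/(4*s^3 - 4*s^2 - 5*s + 4)
[4] reduce the parallel group [W1/(1+W1*(W2+(W3*W4)+W5))], W6, W7: this yields T(s), and no further normalization is needed

Answer: (-4*s^6 + 4*s^5 + 17*s^4 + 32*s^3 - 79*s^2 - 14*s + 30)/(4*s^5 - 12*s^4 - s^3 + 18*s^2 - 3*s - 4)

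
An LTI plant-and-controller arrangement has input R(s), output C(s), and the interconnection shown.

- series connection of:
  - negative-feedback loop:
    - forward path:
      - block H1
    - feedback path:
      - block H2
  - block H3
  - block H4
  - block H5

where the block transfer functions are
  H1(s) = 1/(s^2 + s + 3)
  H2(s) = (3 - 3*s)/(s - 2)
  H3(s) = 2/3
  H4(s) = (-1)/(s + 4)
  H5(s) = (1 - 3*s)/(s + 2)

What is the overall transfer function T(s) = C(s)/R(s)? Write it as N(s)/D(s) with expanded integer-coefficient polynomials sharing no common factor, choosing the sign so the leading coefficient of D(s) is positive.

Answer: (6*s^2 - 14*s + 4)/(3*s^5 + 15*s^4 - 69*s^2 - 102*s - 72)

Working:
Step 1 - feedback reduction of H1, H2: (s - 2)/(s^3 - s^2 - 2*s - 3)
Step 2 - series reduction of [H1/(1+H1*H2)], H3, H4, H5; the result is T(s) itself (integer coefficients, no common factor, positive leading denominator coefficient)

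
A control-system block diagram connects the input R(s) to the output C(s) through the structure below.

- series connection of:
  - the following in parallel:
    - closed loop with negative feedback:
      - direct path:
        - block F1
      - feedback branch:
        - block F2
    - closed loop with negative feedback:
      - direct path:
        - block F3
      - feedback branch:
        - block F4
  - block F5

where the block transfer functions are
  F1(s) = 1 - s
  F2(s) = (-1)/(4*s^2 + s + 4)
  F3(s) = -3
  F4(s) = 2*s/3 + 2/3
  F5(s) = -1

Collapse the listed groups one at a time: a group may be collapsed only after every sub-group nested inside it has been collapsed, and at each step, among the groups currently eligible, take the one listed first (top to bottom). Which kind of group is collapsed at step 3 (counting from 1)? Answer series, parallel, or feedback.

Step 1 - close the feedback loop around F1, F2
Step 2 - collapse the loop (F3 forward, F4 return)
Step 3 - sum the parallel branches [F1/(1+F1*F2)], [F3/(1+F3*F4)]
Step 4 - combine ([F1/(1+F1*F2)]+[F3/(1+F3*F4)]), F5 in series
At step 3 the group reduced is parallel.

Hence the answer: parallel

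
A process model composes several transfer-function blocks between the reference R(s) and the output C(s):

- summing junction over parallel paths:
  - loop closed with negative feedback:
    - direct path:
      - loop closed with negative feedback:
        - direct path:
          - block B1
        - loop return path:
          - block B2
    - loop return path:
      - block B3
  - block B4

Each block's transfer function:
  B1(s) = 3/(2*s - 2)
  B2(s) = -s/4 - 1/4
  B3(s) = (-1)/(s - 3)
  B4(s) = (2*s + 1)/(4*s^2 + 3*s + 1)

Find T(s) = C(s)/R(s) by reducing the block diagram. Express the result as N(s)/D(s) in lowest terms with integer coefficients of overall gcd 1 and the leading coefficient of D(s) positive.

Step 1: feedback reduction of B1, B2; result 12/(5*s - 11)
Step 2: feedback reduction of [B1/(1+B1*B2)], B3; result (12*s - 36)/(5*s^2 - 26*s + 21)
Step 3: parallel reduction of [[B1/(1+B1*B2)]/(1+[B1/(1+B1*B2)]*B3)], B4 - this is the overall T(s), already in the required normalized form

Answer: (58*s^3 - 155*s^2 - 80*s - 15)/(20*s^4 - 89*s^3 + 11*s^2 + 37*s + 21)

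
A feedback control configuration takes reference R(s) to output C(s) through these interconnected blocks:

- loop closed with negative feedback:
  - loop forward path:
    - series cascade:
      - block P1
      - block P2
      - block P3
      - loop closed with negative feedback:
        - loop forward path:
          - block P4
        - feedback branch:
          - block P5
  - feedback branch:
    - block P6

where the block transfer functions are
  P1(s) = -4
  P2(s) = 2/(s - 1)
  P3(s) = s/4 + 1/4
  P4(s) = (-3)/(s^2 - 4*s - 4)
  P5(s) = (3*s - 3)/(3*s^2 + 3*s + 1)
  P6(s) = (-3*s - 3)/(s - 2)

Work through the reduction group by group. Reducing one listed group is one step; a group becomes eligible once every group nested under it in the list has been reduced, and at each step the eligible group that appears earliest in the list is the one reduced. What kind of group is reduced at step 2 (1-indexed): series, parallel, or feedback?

Step 1 - collapse the loop (P4 forward, P5 return)
Step 2 - combine P1, P2, P3, [P4/(1+P4*P5)] in series
Step 3 - apply the feedback formula to (P1*P2*P3*[P4/(1+P4*P5)]), P6
At step 2 the group reduced is series.

Answer: series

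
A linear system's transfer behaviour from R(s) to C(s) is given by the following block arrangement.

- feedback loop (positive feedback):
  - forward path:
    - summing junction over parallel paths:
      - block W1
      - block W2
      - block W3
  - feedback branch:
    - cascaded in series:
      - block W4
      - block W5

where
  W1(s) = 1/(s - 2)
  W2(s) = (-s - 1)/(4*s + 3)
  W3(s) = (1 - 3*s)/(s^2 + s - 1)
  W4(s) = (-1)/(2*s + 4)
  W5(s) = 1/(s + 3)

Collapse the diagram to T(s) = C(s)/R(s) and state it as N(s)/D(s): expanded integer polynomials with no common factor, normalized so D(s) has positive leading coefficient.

Answer: (-2*s^6 - 26*s^5 - 32*s^4 + 230*s^3 + 468*s^2 + 46*s - 132)/(8*s^6 + 38*s^5 + 7*s^4 - 172*s^3 - 148*s^2 + 61*s + 61)

Working:
Step 1. reduce the parallel group W1, W2, W3 = (-s^4 - 8*s^3 + 30*s^2 + 13*s - 11)/(4*s^4 - s^3 - 15*s^2 - s + 6)
Step 2. series reduction of W4, W5 = (-1)/(2*s^2 + 10*s + 12)
Step 3. close the feedback loop around (W1+W2+W3), (W4*W5) - this is the overall T(s), already in the required normalized form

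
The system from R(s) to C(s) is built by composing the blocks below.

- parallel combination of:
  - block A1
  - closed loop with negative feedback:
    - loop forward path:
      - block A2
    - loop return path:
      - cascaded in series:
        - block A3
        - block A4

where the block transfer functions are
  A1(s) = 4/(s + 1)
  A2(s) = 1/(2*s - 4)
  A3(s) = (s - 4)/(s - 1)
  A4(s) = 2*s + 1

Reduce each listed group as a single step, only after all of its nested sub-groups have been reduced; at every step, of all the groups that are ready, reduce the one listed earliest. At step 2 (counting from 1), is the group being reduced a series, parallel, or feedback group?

Reducing step by step:

Step 1: series reduction of A3, A4
Step 2: apply the feedback formula to A2, (A3*A4)
Step 3: combine A1, [A2/(1+A2*(A3*A4))] in parallel
The group at step 2 is a feedback group.

Answer: feedback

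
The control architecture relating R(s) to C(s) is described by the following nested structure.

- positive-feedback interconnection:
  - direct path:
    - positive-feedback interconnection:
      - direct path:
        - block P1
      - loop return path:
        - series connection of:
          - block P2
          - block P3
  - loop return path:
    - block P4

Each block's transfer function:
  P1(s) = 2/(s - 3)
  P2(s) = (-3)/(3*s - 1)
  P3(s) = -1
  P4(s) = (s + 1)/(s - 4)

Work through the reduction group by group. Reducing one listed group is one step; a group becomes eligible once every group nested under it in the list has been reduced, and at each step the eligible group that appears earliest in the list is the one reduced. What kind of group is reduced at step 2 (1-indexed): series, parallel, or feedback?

Answer: feedback

Working:
Step 1: series reduction of P2, P3
Step 2: close the feedback loop around P1, (P2*P3)
Step 3: feedback reduction of [P1/(1-P1*(P2*P3))], P4
The group at step 2 is a feedback group.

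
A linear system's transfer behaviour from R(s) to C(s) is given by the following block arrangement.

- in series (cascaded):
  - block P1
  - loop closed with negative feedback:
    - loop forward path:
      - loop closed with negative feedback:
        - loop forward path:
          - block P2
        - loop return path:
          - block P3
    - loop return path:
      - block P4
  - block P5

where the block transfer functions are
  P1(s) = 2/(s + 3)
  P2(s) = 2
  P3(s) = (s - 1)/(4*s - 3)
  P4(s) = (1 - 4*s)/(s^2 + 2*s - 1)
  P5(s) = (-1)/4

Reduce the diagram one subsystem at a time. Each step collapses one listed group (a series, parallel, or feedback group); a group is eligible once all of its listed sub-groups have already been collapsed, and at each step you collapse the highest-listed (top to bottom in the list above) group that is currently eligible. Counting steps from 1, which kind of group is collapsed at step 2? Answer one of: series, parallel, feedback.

The answer is feedback.

Reasoning:
Step 1 - close the feedback loop around P2, P3
Step 2 - apply the feedback formula to [P2/(1+P2*P3)], P4
Step 3 - combine P1, [[P2/(1+P2*P3)]/(1+[P2/(1+P2*P3)]*P4)], P5 in series
At step 2 the group reduced is feedback.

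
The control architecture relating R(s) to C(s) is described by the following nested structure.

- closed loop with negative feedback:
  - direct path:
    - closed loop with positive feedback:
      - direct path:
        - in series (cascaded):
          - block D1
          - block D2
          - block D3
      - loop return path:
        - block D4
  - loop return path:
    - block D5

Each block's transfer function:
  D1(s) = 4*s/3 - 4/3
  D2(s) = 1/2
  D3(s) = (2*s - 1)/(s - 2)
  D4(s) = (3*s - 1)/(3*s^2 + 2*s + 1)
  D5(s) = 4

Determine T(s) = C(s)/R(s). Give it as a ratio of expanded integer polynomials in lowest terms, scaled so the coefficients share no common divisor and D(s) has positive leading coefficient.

Step 1: series reduction of D1, D2, D3 -> (4*s^2 - 6*s + 2)/(3*s - 6)
Step 2: feedback reduction of (D1*D2*D3), D4 -> (-12*s^4 + 10*s^3 + 2*s^2 + 2*s - 2)/(3*s^3 - 10*s^2 + 21*s + 4)
Step 3: reduce the feedback loop with forward [(D1*D2*D3)/(1-(D1*D2*D3)*D4)] and return D5, which is the overall transfer function T(s) = C(s)/R(s) in lowest terms

Hence the answer: (12*s^4 - 10*s^3 - 2*s^2 - 2*s + 2)/(48*s^4 - 43*s^3 + 2*s^2 - 29*s + 4)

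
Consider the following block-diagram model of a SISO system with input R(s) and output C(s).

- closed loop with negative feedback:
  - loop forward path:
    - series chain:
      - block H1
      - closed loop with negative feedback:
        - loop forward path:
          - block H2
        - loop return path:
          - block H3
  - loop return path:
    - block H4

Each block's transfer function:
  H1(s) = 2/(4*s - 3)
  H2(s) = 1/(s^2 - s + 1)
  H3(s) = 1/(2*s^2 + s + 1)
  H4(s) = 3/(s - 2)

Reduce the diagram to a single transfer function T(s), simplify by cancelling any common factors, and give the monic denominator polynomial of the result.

[1] apply the feedback formula to H2, H3: (2*s^2 + s + 1)/(2*s^4 - s^3 + 2*s^2 + 2)
[2] cascade H1, [H2/(1+H2*H3)]: (4*s^2 + 2*s + 2)/(8*s^5 - 10*s^4 + 11*s^3 - 6*s^2 + 8*s - 6)
[3] feedback reduction of (H1*[H2/(1+H2*H3)]), H4: (4*s^3 - 6*s^2 - 2*s - 4)/(8*s^6 - 26*s^5 + 31*s^4 - 28*s^3 + 32*s^2 - 16*s + 18)
T(s) is the step-3 result (common factors already cancelled). Leading coefficient of the denominator: 8. Divide through by 8 for the monic polynomial.

Answer: s^6 - 13*s^5/4 + 31*s^4/8 - 7*s^3/2 + 4*s^2 - 2*s + 9/4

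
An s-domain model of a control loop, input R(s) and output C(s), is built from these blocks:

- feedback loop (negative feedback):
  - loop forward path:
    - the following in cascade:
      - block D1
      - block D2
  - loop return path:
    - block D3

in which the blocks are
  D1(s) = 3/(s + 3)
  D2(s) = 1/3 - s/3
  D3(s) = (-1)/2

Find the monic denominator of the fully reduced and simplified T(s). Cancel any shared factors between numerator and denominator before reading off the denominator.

1. reduce the series chain D1, D2: (1 - s)/(s + 3)
2. collapse the loop ((D1*D2) forward, D3 return): (2 - 2*s)/(3*s + 5)
T(s) is the step-2 result (common factors already cancelled). Leading coefficient of the denominator: 3. Divide through by 3 for the monic polynomial.

Hence the answer: s + 5/3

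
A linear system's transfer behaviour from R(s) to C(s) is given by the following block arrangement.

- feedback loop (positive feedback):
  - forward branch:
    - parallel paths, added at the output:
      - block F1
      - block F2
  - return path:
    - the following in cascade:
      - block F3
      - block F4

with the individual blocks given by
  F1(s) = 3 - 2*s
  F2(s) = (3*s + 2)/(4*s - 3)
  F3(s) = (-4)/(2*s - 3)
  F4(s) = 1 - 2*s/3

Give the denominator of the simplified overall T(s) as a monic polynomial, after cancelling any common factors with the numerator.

Step 1. parallel reduction of F1, F2; result (-8*s^2 + 21*s - 7)/(4*s - 3)
Step 2. multiply F3, F4 (series); result 4/3
Step 3. apply the feedback formula to (F1+F2), (F3*F4); result (-24*s^2 + 63*s - 21)/(32*s^2 - 72*s + 19)
No further cancellation is possible in the step-3 result, so that is T(s). Its denominator becomes monic after dividing by the leading coefficient 32.

Therefore the answer is s^2 - 9*s/4 + 19/32.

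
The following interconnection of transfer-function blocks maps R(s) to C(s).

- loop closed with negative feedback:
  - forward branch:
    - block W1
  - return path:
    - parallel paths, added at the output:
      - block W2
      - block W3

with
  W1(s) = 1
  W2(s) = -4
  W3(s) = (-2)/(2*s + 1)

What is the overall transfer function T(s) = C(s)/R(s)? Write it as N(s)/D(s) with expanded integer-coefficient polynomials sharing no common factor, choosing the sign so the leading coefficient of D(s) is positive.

First reduce the diagram to T(s).

1. sum the parallel branches W2, W3 gives (-8*s - 6)/(2*s + 1)
2. reduce the feedback loop with forward W1 and return (W2+W3): this yields T(s), and no further normalization is needed

Answer: (-2*s - 1)/(6*s + 5)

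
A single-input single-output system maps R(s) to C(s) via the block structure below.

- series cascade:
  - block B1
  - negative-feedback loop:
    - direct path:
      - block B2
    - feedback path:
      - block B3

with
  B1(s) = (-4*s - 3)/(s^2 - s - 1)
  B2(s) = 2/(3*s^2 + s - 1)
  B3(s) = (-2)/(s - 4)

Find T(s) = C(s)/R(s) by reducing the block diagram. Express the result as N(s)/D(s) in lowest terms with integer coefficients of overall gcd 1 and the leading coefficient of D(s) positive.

Step 1. feedback reduction of B2, B3; result (2*s - 8)/(3*s^3 - 11*s^2 - 5*s)
Step 2. series reduction of B1, [B2/(1+B2*B3)]; the result is T(s) itself (integer coefficients, no common factor, positive leading denominator coefficient)

Final answer: (-8*s^2 + 26*s + 24)/(3*s^5 - 14*s^4 + 3*s^3 + 16*s^2 + 5*s)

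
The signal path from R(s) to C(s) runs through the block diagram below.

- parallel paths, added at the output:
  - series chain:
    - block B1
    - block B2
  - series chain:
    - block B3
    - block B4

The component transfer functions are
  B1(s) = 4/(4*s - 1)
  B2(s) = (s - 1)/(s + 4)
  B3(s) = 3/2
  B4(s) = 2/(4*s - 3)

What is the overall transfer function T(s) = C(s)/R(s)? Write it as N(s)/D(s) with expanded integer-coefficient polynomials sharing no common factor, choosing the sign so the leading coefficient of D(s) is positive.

1. combine B1, B2 in series gives (4*s - 4)/(4*s^2 + 15*s - 4)
2. multiply B3, B4 (series) gives 3/(4*s - 3)
3. sum the parallel branches (B1*B2), (B3*B4): this yields T(s), and no further normalization is needed

Final answer: (28*s^2 + 17*s)/(16*s^3 + 48*s^2 - 61*s + 12)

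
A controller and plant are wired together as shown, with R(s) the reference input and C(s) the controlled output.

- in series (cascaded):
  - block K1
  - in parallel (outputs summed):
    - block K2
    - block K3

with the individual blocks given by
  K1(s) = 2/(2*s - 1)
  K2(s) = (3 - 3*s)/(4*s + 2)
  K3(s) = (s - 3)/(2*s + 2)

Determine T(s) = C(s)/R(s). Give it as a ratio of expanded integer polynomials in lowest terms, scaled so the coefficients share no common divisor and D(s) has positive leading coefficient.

Answer: (-s^2 - 5*s)/(4*s^3 + 4*s^2 - s - 1)

Working:
1. parallel reduction of K2, K3 gives (-s^2 - 5*s)/(4*s^2 + 6*s + 2)
2. combine K1, (K2+K3) in series; the result is T(s) itself (integer coefficients, no common factor, positive leading denominator coefficient)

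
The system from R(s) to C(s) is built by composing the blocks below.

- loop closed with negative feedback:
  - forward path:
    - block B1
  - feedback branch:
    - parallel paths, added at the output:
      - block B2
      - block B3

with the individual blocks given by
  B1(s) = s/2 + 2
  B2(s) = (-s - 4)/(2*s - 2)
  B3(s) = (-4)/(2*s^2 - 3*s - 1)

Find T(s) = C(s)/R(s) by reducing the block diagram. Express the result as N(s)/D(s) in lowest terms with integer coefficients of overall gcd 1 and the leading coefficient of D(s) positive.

Step 1: reduce the parallel group B2, B3 -> (-2*s^3 - 5*s^2 + 5*s + 12)/(4*s^3 - 10*s^2 + 4*s + 2)
Step 2: apply the feedback formula to B1, (B2+B3): this yields T(s), and no further normalization is needed

Answer: (-4*s^4 - 6*s^3 + 36*s^2 - 18*s - 8)/(2*s^4 + 5*s^3 + 35*s^2 - 40*s - 52)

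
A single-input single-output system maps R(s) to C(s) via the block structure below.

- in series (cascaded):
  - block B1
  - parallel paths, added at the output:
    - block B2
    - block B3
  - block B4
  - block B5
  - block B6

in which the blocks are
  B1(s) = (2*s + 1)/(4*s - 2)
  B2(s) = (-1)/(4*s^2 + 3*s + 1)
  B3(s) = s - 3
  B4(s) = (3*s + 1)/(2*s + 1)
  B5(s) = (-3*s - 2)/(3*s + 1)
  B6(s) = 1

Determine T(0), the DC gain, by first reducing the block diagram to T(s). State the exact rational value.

Step 1: combine B2, B3 in parallel, giving (4*s^3 - 9*s^2 - 8*s - 4)/(4*s^2 + 3*s + 1)
Step 2: multiply B1, (B2+B3), B4, B5, B6 (series), giving (-12*s^4 + 19*s^3 + 42*s^2 + 28*s + 8)/(16*s^3 + 4*s^2 - 2*s - 2)
Evaluating the step-2 result (the overall T(s)) at s = 0 gives T(0) = 8/(-2) = -4.

Hence the answer: -4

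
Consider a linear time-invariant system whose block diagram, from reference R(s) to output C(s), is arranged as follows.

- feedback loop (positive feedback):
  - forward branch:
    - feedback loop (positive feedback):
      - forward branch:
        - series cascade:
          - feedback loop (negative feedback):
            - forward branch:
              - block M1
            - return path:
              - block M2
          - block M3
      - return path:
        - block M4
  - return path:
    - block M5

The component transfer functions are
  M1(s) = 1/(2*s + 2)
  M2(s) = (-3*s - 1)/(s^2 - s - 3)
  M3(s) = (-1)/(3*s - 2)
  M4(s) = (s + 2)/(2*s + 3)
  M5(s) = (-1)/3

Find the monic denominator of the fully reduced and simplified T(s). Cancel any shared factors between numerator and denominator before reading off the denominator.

(1) close the feedback loop around M1, M2 -> (s^2 - s - 3)/(2*s^3 - 11*s - 7)
(2) multiply [M1/(1+M1*M2)], M3 (series) -> (-s^2 + s + 3)/(6*s^4 - 4*s^3 - 33*s^2 + s + 14)
(3) collapse the loop (([M1/(1+M1*M2)]*M3) forward, M4 return) -> (-2*s^3 - s^2 + 9*s + 9)/(12*s^5 + 10*s^4 - 77*s^3 - 96*s^2 + 26*s + 36)
(4) collapse the loop ([([M1/(1+M1*M2)]*M3)/(1-([M1/(1+M1*M2)]*M3)*M4)] forward, M5 return) -> (-6*s^3 - 3*s^2 + 27*s + 27)/(36*s^5 + 30*s^4 - 233*s^3 - 289*s^2 + 87*s + 117)
That last expression is T(s), already simplified. Scaling its denominator by 1/36 (the reciprocal of the leading coefficient) yields the monic denominator.

Final answer: s^5 + 5*s^4/6 - 233*s^3/36 - 289*s^2/36 + 29*s/12 + 13/4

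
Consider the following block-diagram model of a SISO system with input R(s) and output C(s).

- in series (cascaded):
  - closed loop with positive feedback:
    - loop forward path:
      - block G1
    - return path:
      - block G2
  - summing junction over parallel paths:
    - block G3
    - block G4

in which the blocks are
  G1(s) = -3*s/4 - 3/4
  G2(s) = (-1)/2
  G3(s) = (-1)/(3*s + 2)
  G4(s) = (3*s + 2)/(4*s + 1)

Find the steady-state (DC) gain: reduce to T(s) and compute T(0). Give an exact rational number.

1. feedback reduction of G1, G2; result (6*s + 6)/(3*s - 5)
2. sum the parallel branches G3, G4; result (9*s^2 + 8*s + 3)/(12*s^2 + 11*s + 2)
3. series reduction of [G1/(1-G1*G2)], (G3+G4); result (54*s^3 + 102*s^2 + 66*s + 18)/(36*s^3 - 27*s^2 - 49*s - 10)
Evaluating the step-3 result (the overall T(s)) at s = 0 gives T(0) = 18/(-10) = -9/5.

Final answer: -9/5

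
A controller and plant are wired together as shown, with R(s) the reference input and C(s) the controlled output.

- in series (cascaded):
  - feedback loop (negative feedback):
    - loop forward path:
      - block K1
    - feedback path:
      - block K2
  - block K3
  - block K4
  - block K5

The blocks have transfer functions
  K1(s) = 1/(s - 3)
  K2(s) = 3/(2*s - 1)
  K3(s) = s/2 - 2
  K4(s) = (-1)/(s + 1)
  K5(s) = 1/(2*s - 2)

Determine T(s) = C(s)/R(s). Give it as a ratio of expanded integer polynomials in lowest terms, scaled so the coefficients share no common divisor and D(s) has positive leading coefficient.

The answer is (-2*s^2 + 9*s - 4)/(8*s^4 - 28*s^3 + 16*s^2 + 28*s - 24).

Reasoning:
Step 1: apply the feedback formula to K1, K2, giving (2*s - 1)/(2*s^2 - 7*s + 6)
Step 2: combine [K1/(1+K1*K2)], K3, K4, K5 in series - this is the overall T(s), already in the required normalized form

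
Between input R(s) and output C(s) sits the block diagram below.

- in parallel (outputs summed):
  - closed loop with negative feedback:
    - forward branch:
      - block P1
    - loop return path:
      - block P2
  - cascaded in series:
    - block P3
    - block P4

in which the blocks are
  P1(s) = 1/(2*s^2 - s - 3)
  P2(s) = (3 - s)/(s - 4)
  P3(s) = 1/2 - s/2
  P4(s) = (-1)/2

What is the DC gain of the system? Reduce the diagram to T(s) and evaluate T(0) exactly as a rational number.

Step 1: apply the feedback formula to P1, P2 = (s - 4)/(2*s^3 - 9*s^2 + 15)
Step 2: reduce the series chain P3, P4 = s/4 - 1/4
Step 3: reduce the parallel group [P1/(1+P1*P2)], (P3*P4) = (2*s^4 - 11*s^3 + 9*s^2 + 19*s - 31)/(8*s^3 - 36*s^2 + 60)
The step-3 result is T(s). Setting s = 0: T(0) = -31/60.

Answer: -31/60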